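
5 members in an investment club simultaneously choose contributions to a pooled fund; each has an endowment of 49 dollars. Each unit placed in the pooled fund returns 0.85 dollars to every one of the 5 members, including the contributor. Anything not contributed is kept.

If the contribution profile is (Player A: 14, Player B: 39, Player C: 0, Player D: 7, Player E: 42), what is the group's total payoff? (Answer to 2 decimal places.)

Total contributed: 14 + 39 + 0 + 7 + 42 = 102; total kept: 5 × 49 − 102 = 143.
The pooled fund pays out 0.85 × 5 × 102 = 433.50 in aggregate.
Group total = 143 + 433.50 = 576.50.

576.50 dollars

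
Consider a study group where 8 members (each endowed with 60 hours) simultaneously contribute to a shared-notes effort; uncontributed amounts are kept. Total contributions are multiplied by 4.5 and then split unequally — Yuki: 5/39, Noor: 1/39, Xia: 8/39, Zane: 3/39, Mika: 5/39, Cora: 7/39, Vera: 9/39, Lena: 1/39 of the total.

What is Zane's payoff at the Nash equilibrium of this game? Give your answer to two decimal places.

For player j, contributing a unit is worthwhile iff 4.5 × (j's share) ≥ 1, i.e. iff j's share is at least 0.2222.
Vera alone (share 9/39) is above the threshold, contributing 60; the remaining 7 contribute 0. Total contributed: 60.
Zane keeps 60 and receives 4.5 × 60 × 3/39 = 20.77 from the shared-notes effort, for a payoff of 80.77.

80.77 hours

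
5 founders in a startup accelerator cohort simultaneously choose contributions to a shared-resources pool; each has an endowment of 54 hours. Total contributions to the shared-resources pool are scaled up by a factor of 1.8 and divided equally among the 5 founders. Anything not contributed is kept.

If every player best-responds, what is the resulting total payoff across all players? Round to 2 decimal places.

Each contributed unit returns 1.8/5 = 0.3600 to its contributor — below 1 — so contributing 0 is dominant for every player. At the Nash equilibrium everyone keeps their 54, and the group total is 5 × 54 = 270.

270.00 hours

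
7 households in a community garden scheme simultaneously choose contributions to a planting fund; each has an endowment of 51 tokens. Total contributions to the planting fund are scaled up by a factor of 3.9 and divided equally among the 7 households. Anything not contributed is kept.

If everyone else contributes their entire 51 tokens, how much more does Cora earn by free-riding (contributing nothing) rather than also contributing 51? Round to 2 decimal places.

Switching from a contribution of 51 to 0 lets Cora keep an extra 51 tokens, but lowers the planting fund by 51, which costs Cora their own share of that drop: 3.9/7 × 51 = 28.41.
Net gain = 51 − 28.41 = 22.59. The private return per contributed unit (0.5571) is below 1, so free-riding is indeed the best response regardless of what the others do.

22.59 tokens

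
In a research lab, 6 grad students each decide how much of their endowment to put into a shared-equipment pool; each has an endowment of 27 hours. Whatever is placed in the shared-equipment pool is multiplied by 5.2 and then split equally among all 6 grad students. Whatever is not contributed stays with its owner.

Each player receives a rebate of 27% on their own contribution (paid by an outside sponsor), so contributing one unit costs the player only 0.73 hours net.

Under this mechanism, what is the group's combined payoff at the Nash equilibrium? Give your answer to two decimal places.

886.14 hours

The effective private return per unit is now (5.2/6) / 0.73 = 1.1872 > 1, so every player's dominant strategy flips to full contribution.
At the Nash equilibrium everyone contributes 27. Group total payoff = 6 × (27 × 0.27 + 5.2 × 27) = 886.14.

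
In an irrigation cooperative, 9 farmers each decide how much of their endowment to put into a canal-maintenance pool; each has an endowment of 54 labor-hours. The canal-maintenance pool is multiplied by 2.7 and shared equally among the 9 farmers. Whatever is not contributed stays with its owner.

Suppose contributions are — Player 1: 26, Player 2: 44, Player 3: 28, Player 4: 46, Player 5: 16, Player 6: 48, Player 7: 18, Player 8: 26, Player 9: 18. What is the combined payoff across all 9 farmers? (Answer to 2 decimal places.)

945.00 labor-hours

Total contributed: 26 + 44 + 28 + 46 + 16 + 48 + 18 + 26 + 18 = 270; total kept: 9 × 54 − 270 = 216.
The canal-maintenance pool pays out 2.7 × 270 = 729.00 in aggregate.
Group total = 216 + 729.00 = 945.00.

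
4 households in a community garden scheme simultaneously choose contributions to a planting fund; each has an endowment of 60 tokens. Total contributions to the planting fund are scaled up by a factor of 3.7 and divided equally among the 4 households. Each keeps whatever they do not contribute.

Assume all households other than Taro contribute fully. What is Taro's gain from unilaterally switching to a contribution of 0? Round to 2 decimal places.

4.50 tokens

Switching from a contribution of 60 to 0 lets Taro keep an extra 60 tokens, but lowers the planting fund by 60, which costs Taro their own share of that drop: 3.7/4 × 60 = 55.50.
Net gain = 60 − 55.50 = 4.50. The private return per contributed unit (0.9250) is below 1, so free-riding is indeed the best response regardless of what the others do.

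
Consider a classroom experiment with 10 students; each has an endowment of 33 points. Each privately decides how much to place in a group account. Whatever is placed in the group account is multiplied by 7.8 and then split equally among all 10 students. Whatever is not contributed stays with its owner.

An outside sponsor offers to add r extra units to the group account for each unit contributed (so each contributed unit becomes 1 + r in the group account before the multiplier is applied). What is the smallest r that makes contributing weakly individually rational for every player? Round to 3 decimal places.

With matching at rate r, one contributed unit becomes (1 + r) in the group account and returns 7.8 × (1 + r) / 10 to the contributor.
Setting this equal to 1: 1 + r = 10/7.8 = 1.2821.
So the minimum matching rate is r = 1.2821 − 1 = 0.282.

0.282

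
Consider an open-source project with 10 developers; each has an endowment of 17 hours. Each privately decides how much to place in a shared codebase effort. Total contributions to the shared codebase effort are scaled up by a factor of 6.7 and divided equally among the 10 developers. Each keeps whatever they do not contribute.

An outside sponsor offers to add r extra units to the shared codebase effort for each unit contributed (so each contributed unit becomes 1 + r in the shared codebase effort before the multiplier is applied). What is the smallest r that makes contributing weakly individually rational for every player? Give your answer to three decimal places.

0.493

With matching at rate r, one contributed unit becomes (1 + r) in the shared codebase effort and returns 6.7 × (1 + r) / 10 to the contributor.
Setting this equal to 1: 1 + r = 10/6.7 = 1.4925.
So the minimum matching rate is r = 1.4925 − 1 = 0.493.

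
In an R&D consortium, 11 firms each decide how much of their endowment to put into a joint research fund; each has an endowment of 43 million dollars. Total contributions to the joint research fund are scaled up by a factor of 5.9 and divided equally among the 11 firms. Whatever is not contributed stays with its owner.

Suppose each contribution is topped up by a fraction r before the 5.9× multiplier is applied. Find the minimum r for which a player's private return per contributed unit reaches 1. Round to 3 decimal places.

With matching at rate r, one contributed unit becomes (1 + r) in the joint research fund and returns 5.9 × (1 + r) / 11 to the contributor.
Setting this equal to 1: 1 + r = 11/5.9 = 1.8644.
So the minimum matching rate is r = 1.8644 − 1 = 0.864.

0.864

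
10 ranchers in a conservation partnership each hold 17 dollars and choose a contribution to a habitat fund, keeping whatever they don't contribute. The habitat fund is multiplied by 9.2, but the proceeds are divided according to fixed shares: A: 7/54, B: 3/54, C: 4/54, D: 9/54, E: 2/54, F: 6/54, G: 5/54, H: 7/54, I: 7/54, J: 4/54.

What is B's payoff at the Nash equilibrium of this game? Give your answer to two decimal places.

Each unit j contributes comes back to j as 9.2 × (j's share), so j prefers to contribute only if that share exceeds 1/9.2 = 0.1087; otherwise keeping the unit dominates.
A, D, F, H and I clear that bar, contributing 17 each; the remaining 5 contribute 0. Total contributed: 85.
B keeps 17 and receives 9.2 × 85 × 3/54 = 43.44 from the habitat fund, for a payoff of 60.44.

60.44 dollars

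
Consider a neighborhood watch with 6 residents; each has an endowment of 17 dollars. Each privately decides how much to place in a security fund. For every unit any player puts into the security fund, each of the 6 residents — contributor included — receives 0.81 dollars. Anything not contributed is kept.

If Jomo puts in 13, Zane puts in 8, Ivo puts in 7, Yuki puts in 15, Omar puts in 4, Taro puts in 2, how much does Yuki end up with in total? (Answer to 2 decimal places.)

Total contributed: 13 + 8 + 7 + 15 + 4 + 2 = 49.
Each receives 0.81 × 49 = 39.69 from the security fund.
Yuki keeps 17 − 15 = 2, so Yuki's payoff is 2 + 39.69 = 41.69.

41.69 dollars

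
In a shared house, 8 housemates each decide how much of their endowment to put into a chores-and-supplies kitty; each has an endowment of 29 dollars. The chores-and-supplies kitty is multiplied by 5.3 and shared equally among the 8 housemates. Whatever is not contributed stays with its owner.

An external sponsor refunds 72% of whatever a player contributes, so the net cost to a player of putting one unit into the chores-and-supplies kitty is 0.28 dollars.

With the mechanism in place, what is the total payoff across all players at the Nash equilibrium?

The effective private return per unit is now (5.3/8) / 0.28 = 2.3661 > 1, so every player's dominant strategy flips to full contribution.
At the Nash equilibrium everyone contributes 29. Group total payoff = 8 × (29 × 0.72 + 5.3 × 29) = 1396.64.

1396.64 dollars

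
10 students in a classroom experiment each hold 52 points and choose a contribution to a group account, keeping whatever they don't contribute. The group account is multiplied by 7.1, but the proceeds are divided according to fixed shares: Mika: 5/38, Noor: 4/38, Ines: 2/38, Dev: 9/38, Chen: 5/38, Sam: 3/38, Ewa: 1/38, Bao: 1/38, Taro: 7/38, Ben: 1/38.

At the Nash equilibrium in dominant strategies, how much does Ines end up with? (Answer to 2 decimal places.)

A player with share s gets back 7.1·s per unit contributed, so full contribution is dominant for anyone with s > 1/7.1 = 0.1408 and zero contribution is dominant for anyone below.
Dev and Taro are above the threshold, contributing 52 each; the remaining 8 contribute 0. Total contributed: 104.
Ines keeps 52 and receives 7.1 × 104 × 2/38 = 38.86 from the group account, for a payoff of 90.86.

90.86 points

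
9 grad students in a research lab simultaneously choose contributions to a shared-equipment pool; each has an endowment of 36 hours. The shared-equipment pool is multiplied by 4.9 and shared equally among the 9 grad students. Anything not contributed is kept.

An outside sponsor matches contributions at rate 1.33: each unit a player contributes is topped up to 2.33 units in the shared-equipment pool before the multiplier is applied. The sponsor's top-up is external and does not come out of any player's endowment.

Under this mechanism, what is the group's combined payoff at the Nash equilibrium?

3699.11 hours

With the mechanism, a contributed unit returns 4.9 × 2.33 / 9 = 1.2686 per unit of net cost to the contributor — now above 1 — so contributing fully is weakly dominant for every player.
So the Nash equilibrium is full contribution by all 9; the group earns 4.9 × 2.33 × 324 = 3699.11.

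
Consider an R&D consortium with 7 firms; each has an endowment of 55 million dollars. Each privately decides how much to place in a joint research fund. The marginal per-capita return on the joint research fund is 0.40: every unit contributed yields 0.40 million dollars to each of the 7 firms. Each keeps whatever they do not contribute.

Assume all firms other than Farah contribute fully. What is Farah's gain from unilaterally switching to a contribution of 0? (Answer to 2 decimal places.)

33.00 million dollars

Switching from a contribution of 55 to 0 lets Farah keep an extra 55 million dollars, but lowers the joint research fund by 55, which costs Farah their own share of that drop: 0.40 × 55 = 22.00.
Net gain = 55 − 22.00 = 33.00. The private return per contributed unit (0.40) is below 1, so free-riding is indeed the best response regardless of what the others do.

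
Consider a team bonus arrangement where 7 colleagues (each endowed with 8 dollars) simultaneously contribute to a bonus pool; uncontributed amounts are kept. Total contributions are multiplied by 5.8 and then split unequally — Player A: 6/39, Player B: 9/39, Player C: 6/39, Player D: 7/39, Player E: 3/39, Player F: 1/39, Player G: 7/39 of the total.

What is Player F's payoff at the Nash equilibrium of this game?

11.57 dollars

For player j, contributing a unit is worthwhile iff 5.8 × (j's share) ≥ 1, i.e. iff j's share is at least 0.1724.
Player B, Player D and Player G clear that bar, contributing 8 each; the remaining 4 contribute 0. Total contributed: 24.
Player F keeps 8 and receives 5.8 × 24 × 1/39 = 3.57 from the bonus pool, for a payoff of 11.57.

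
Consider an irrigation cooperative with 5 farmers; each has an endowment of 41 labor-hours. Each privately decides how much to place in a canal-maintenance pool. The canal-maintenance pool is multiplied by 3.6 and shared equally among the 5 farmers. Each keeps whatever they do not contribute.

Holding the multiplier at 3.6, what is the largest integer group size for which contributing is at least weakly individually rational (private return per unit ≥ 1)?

Private return per unit is 3.6/(group size), which is ≥ 1 whenever the group size is ≤ 3.6.
The largest such integer is 3.

3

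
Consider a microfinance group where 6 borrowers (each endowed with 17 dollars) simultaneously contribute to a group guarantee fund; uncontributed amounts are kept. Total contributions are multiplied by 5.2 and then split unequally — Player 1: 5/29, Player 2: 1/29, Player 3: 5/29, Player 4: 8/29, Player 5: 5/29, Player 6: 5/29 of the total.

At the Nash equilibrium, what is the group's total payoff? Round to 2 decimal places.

A player with share s gets back 5.2·s per unit contributed, so full contribution is dominant for anyone with s > 1/5.2 = 0.1923 and zero contribution is dominant for anyone below.
Only Player 4 (8/29) clears that bar, contributing 17; the remaining 5 contribute 0. Total contributed: 17.
The group guarantee fund pays out 5.2 × 17 = 88.40 in total (split across the unequal shares, but the aggregate is all that matters for the group sum).
The 5 free-riders keep 17 each, adding 85. Group total = 85 + 88.40 = 173.40.

173.40 dollars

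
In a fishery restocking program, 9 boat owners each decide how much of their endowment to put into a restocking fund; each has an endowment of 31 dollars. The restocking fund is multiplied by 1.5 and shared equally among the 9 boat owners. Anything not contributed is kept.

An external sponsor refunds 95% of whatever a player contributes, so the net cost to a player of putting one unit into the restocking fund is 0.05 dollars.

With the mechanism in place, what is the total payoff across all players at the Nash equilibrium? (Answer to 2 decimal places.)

Under the mechanism each unit contributed yields (1.5/9) / 0.05 = 3.3333 back to its contributor per unit of net cost, which exceeds 1, making full contribution the dominant choice for everyone.
At the Nash equilibrium everyone contributes 31. Group total payoff = 9 × (31 × 0.95 + 1.5 × 31) = 683.55.

683.55 dollars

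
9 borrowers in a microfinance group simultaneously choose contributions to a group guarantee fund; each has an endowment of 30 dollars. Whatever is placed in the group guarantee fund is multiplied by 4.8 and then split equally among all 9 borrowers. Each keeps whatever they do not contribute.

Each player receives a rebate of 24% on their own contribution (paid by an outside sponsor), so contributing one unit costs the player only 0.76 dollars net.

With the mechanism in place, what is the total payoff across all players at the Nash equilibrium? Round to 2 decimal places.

270.00 dollars

Even with the mechanism, each unit contributed returns only (4.8/9) / 0.76 = 0.7018 per unit of net cost, so contributing nothing is still dominant.
At the Nash equilibrium no one contributes; group total payoff = 9 × 30 = 270.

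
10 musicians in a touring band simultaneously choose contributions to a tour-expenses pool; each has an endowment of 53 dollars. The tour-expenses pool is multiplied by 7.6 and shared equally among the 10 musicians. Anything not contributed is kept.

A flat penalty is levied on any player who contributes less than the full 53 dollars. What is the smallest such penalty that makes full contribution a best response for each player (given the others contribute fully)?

Given the others contribute fully, the best deviation is to contribute 0 (any partial contribution still incurs the fine and gives up units whose private return 0.7600 is below 1).
Deviating from 53 to 0 saves 53 dollars but forfeits the deviator's share of the drop in the tour-expenses pool: 7.6/10 × 53 = 40.28.
So the deviation gain is 53 − 40.28 = 12.72, and the fine must be at least 12.72 dollars to wipe it out.

12.72 dollars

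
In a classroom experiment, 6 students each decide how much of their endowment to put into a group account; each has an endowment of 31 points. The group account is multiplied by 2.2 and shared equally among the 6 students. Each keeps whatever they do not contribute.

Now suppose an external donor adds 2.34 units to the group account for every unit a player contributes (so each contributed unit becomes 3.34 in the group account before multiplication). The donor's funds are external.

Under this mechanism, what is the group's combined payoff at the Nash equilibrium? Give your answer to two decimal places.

1366.73 points

The effective private return per unit is now 2.2 × 3.34 / 6 = 1.2247 > 1, so every player's dominant strategy flips to full contribution.
So the Nash equilibrium is full contribution by all 6; the group earns 2.2 × 3.34 × 186 = 1366.73.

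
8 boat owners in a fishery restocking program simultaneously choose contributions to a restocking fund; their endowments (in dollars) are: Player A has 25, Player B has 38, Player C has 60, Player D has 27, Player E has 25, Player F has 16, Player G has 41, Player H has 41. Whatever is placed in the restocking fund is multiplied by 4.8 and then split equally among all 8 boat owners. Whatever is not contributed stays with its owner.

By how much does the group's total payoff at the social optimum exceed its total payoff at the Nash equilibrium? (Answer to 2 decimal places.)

1037.40 dollars

The private return per contributed unit is 4.8/8 = 0.6000 < 1 for every player regardless of endowment, so the Nash equilibrium is zero contribution and the group total is Σ E_j = 25 + 38 + 60 + 27 + 25 + 16 + 41 + 41 = 273.
Each contributed unit returns 4.800 to the group, so the social optimum is full contribution by everyone: group total = 4.800 × 273 = 1310.40.
Efficiency loss = (4.800 − 1) × 273 = 1037.40.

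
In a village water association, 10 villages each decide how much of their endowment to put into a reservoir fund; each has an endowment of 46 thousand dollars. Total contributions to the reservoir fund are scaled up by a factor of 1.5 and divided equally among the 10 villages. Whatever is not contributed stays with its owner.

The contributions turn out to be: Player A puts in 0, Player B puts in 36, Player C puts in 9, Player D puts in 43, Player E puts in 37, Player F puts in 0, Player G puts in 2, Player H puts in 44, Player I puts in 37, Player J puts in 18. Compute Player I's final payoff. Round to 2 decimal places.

Total contributed: 0 + 36 + 9 + 43 + 37 + 0 + 2 + 44 + 37 + 18 = 226.
Each receives 1.5 × 226 / 10 = 33.90 from the reservoir fund.
Player I keeps 46 − 37 = 9, so Player I's payoff is 9 + 33.90 = 42.90.

42.90 thousand dollars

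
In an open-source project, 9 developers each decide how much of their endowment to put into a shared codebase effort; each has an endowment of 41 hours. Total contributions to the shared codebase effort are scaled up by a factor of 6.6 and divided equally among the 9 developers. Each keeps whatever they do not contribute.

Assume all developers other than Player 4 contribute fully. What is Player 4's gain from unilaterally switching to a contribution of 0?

10.93 hours

Switching from a contribution of 41 to 0 lets Player 4 keep an extra 41 hours, but lowers the shared codebase effort by 41, which costs Player 4 their own share of that drop: 6.6/9 × 41 = 30.07.
Net gain = 41 − 30.07 = 10.93. The private return per contributed unit (0.7333) is below 1, so free-riding is indeed the best response regardless of what the others do.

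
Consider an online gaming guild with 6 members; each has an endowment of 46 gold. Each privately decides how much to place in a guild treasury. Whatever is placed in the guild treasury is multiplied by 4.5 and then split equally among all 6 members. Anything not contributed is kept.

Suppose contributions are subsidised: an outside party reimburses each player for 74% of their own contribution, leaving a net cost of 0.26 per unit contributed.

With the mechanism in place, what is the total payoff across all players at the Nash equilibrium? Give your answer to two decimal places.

The effective private return per unit is now (4.5/6) / 0.26 = 2.8846 > 1, so every player's dominant strategy flips to full contribution.
At the Nash equilibrium everyone contributes 46. Group total payoff = 6 × (46 × 0.74 + 4.5 × 46) = 1446.24.

1446.24 gold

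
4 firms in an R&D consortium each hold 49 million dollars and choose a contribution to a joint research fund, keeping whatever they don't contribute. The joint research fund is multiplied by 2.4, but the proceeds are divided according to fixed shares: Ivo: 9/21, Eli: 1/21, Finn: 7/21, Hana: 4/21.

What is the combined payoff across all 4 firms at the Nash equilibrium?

Each unit j contributes comes back to j as 2.4 × (j's share), so j prefers to contribute only if that share exceeds 1/2.4 = 0.4167; otherwise keeping the unit dominates.
Ivo alone (share 9/21) is above the threshold, contributing 49; the remaining 3 contribute 0. Total contributed: 49.
The joint research fund pays out 2.4 × 49 = 117.60 in total (split across the unequal shares, but the aggregate is all that matters for the group sum).
The 3 free-riders keep 49 each, adding 147. Group total = 147 + 117.60 = 264.60.

264.60 million dollars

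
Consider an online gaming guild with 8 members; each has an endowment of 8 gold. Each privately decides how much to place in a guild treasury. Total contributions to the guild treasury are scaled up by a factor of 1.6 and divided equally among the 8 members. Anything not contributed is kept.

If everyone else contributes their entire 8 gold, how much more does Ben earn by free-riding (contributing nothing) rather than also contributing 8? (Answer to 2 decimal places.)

Switching from a contribution of 8 to 0 lets Ben keep an extra 8 gold, but lowers the guild treasury by 8, which costs Ben their own share of that drop: 1.6/8 × 8 = 1.60.
Net gain = 8 − 1.60 = 6.40. The private return per contributed unit (0.2000) is below 1, so free-riding is indeed the best response regardless of what the others do.

6.40 gold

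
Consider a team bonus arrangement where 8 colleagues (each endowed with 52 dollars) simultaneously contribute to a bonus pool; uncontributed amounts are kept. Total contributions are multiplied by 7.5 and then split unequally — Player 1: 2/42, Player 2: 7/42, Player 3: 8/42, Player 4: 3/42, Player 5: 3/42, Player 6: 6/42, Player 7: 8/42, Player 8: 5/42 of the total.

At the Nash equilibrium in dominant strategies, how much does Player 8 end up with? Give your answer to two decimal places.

237.71 dollars

For player j, contributing a unit is worthwhile iff 7.5 × (j's share) ≥ 1, i.e. iff j's share is at least 0.1333.
Player 2, Player 3, Player 6 and Player 7 are above the threshold, contributing 52 each; the remaining 4 contribute 0. Total contributed: 208.
Player 8 keeps 52 and receives 7.5 × 208 × 5/42 = 185.71 from the bonus pool, for a payoff of 237.71.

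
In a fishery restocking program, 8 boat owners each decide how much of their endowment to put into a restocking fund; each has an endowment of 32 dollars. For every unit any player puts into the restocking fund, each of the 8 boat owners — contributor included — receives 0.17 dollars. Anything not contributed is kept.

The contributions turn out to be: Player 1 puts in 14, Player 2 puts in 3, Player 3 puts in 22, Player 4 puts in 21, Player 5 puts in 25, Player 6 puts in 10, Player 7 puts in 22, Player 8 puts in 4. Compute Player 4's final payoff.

Total contributed: 14 + 3 + 22 + 21 + 25 + 10 + 22 + 4 = 121.
Each receives 0.17 × 121 = 20.57 from the restocking fund.
Player 4 keeps 32 − 21 = 11, so Player 4's payoff is 11 + 20.57 = 31.57.

31.57 dollars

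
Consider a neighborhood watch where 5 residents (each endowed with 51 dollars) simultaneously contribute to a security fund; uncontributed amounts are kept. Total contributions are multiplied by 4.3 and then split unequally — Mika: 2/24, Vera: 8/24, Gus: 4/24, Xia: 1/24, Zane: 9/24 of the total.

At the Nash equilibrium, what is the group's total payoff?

591.60 dollars

A player with share s gets back 4.3·s per unit contributed, so full contribution is dominant for anyone with s > 1/4.3 = 0.2326 and zero contribution is dominant for anyone below.
Vera and Zane clear that bar, contributing 51 each; the remaining 3 contribute 0. Total contributed: 102.
The security fund pays out 4.3 × 102 = 438.60 in total (split across the unequal shares, but the aggregate is all that matters for the group sum).
The 3 free-riders keep 51 each, adding 153. Group total = 153 + 438.60 = 591.60.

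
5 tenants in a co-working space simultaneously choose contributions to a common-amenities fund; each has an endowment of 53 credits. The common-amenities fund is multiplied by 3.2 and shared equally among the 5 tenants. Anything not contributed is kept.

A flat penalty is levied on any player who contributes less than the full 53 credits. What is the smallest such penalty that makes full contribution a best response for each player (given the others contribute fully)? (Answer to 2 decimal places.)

19.08 credits

Given the others contribute fully, the best deviation is to contribute 0 (any partial contribution still incurs the fine and gives up units whose private return 0.6400 is below 1).
Deviating from 53 to 0 saves 53 credits but forfeits the deviator's share of the drop in the common-amenities fund: 3.2/5 × 53 = 33.92.
So the deviation gain is 53 − 33.92 = 19.08, and the fine must be at least 19.08 credits to wipe it out.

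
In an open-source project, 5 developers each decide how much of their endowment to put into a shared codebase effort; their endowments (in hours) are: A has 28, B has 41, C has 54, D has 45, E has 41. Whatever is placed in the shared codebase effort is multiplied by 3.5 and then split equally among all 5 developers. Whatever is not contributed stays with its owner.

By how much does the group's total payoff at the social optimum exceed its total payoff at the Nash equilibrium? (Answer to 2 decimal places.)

The private return per contributed unit is 3.5/5 = 0.7000 < 1 for every player regardless of endowment, so the Nash equilibrium is zero contribution and the group total is Σ E_j = 28 + 41 + 54 + 45 + 41 = 209.
Each contributed unit returns 3.500 to the group, so the social optimum is full contribution by everyone: group total = 3.500 × 209 = 731.50.
Efficiency loss = (3.500 − 1) × 209 = 522.50.

522.50 hours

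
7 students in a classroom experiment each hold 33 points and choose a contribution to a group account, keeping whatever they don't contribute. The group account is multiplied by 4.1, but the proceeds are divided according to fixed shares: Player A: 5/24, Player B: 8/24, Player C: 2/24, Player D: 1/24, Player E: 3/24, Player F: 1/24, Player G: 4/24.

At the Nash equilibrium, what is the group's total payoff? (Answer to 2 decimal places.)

Player j's private return per contributed unit is 4.1 × (j's share). Contributing is weakly dominant for j when that share is at least 1/4.1 = 0.2439, and contributing 0 is dominant otherwise.
Player B alone (share 8/24) is above the threshold, contributing 33; the remaining 6 contribute 0. Total contributed: 33.
The group account pays out 4.1 × 33 = 135.30 in total (split across the unequal shares, but the aggregate is all that matters for the group sum).
The 6 free-riders keep 33 each, adding 198. Group total = 198 + 135.30 = 333.30.

333.30 points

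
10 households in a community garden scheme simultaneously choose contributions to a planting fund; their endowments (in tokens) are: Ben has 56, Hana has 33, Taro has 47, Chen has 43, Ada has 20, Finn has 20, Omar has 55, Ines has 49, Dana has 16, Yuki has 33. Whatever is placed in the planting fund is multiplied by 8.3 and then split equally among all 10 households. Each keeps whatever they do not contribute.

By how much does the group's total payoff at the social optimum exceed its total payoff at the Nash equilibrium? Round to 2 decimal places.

The private return per contributed unit is 8.3/10 = 0.8300 < 1 for every player regardless of endowment, so the Nash equilibrium is zero contribution and the group total is Σ E_j = 56 + 33 + 47 + 43 + 20 + 20 + 55 + 49 + 16 + 33 = 372.
Each contributed unit returns 8.300 to the group, so the social optimum is full contribution by everyone: group total = 8.300 × 372 = 3087.60.
Efficiency loss = (8.300 − 1) × 372 = 2715.60.

2715.60 tokens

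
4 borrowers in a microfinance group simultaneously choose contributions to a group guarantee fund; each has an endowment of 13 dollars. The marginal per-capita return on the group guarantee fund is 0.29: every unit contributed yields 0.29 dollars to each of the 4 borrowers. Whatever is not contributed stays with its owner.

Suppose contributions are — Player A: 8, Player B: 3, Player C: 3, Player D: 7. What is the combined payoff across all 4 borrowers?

Total contributed: 8 + 3 + 3 + 7 = 21; total kept: 4 × 13 − 21 = 31.
The group guarantee fund pays out 0.29 × 4 × 21 = 24.36 in aggregate.
Group total = 31 + 24.36 = 55.36.

55.36 dollars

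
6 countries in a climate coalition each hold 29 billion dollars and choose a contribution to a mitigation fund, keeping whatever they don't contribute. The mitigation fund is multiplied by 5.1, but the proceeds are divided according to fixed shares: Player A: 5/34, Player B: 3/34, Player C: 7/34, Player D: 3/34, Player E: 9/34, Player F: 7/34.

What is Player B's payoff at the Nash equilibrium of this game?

Each unit j contributes comes back to j as 5.1 × (j's share), so j prefers to contribute only if that share exceeds 1/5.1 = 0.1961; otherwise keeping the unit dominates.
The shares above 0.1961 belong to Player C, Player E and Player F, contributing 29 each; the remaining 3 contribute 0. Total contributed: 87.
Player B keeps 29 and receives 5.1 × 87 × 3/34 = 39.15 from the mitigation fund, for a payoff of 68.15.

68.15 billion dollars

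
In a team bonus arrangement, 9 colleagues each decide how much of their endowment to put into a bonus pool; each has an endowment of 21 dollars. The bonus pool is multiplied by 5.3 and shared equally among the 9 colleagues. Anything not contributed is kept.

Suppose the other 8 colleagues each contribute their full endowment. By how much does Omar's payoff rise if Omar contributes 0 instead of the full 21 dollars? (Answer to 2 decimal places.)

Switching from a contribution of 21 to 0 lets Omar keep an extra 21 dollars, but lowers the bonus pool by 21, which costs Omar their own share of that drop: 5.3/9 × 21 = 12.37.
Net gain = 21 − 12.37 = 8.63. The private return per contributed unit (0.5889) is below 1, so free-riding is indeed the best response regardless of what the others do.

8.63 dollars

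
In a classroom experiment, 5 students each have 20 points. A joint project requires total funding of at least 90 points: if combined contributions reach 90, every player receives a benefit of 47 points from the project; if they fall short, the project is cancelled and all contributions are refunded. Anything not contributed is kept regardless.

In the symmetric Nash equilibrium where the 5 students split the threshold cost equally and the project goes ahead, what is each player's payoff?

Equal share of the threshold: 90/5 = 18.
At this profile no one gains by cutting their contribution: any cut drops the total below 90, the project is cancelled, contributions are refunded, and the deviator ends with 20, which is less than 20 − 18 + 47 = 49. Contributing more than 18 just wastes the excess. So contributing exactly 18 is a best response.
Each player's payoff: 20 − 18 + 47 = 49.

49 points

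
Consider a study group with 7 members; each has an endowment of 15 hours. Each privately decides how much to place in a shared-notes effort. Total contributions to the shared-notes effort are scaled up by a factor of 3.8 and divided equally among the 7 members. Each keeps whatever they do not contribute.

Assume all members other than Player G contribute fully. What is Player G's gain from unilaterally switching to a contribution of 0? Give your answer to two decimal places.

Switching from a contribution of 15 to 0 lets Player G keep an extra 15 hours, but lowers the shared-notes effort by 15, which costs Player G their own share of that drop: 3.8/7 × 15 = 8.14.
Net gain = 15 − 8.14 = 6.86. The private return per contributed unit (0.5429) is below 1, so free-riding is indeed the best response regardless of what the others do.

6.86 hours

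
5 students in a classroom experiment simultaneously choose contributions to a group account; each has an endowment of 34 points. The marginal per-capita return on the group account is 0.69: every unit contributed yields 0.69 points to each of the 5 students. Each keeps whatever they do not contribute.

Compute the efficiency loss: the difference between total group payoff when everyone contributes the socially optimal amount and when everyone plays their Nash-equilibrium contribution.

The private return per contributed unit is 0.69 < 1, so contributing 0 is dominant for every player. At the Nash equilibrium everyone keeps their 34, and the group total is 5 × 34 = 170.
Each contributed unit returns 3.450 to the group as a whole (0.69 to each of 5 players), which exceeds 1, so the social optimum is full contribution: group total = 3.450 × 170 = 586.50.
Efficiency loss = 586.50 − 170 = 416.50.

416.50 points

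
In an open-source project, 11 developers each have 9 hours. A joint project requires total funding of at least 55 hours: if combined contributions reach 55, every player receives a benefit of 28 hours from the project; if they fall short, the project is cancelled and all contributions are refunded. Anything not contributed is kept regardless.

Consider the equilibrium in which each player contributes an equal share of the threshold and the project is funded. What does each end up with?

32 hours

Equal share of the threshold: 55/11 = 5.
At this profile no one gains by cutting their contribution: any cut drops the total below 55, the project is cancelled, contributions are refunded, and the deviator ends with 9, which is less than 9 − 5 + 28 = 32. Contributing more than 5 just wastes the excess. So contributing exactly 5 is a best response.
Each player's payoff: 9 − 5 + 28 = 32.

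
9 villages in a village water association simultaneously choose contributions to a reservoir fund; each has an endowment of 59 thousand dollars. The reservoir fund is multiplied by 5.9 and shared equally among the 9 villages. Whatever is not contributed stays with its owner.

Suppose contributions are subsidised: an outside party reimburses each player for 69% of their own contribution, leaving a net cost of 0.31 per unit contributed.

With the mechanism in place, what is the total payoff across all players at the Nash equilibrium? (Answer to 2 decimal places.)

With the mechanism, a contributed unit returns (5.9/9) / 0.31 = 2.1147 per unit of net cost to the contributor — now above 1 — so contributing fully is weakly dominant for every player.
So the Nash equilibrium is full contribution by all 9; the group earns 9 × (59 × 0.69 + 5.9 × 59) = 3499.29.

3499.29 thousand dollars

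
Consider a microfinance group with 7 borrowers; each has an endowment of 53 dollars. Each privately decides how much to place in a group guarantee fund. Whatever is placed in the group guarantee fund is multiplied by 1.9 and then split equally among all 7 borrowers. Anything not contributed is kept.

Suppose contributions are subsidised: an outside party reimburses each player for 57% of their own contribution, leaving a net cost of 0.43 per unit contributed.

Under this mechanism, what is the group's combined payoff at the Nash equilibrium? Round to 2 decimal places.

371.00 dollars

With the mechanism, a contributed unit returns (1.9/7) / 0.43 = 0.6312 per unit of net cost — still below 1 — so contributing 0 remains dominant for every player.
At the Nash equilibrium no one contributes; group total payoff = 7 × 53 = 371.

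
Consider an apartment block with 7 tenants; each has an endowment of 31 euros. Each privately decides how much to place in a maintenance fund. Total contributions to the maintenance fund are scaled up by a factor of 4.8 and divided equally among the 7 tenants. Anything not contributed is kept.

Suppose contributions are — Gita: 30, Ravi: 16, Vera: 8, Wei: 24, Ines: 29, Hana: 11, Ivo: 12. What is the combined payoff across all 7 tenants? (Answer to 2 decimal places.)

Total contributed: 30 + 16 + 8 + 24 + 29 + 11 + 12 = 130; total kept: 7 × 31 − 130 = 87.
The maintenance fund pays out 4.8 × 130 = 624.00 in aggregate.
Group total = 87 + 624.00 = 711.00.

711.00 euros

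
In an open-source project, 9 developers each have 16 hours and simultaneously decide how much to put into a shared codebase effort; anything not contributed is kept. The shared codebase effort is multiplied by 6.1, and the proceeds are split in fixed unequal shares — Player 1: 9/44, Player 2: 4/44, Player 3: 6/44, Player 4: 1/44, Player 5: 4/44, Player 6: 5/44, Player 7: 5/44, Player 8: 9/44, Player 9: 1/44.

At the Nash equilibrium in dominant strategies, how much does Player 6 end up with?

38.18 hours

For player j, contributing a unit is worthwhile iff 6.1 × (j's share) ≥ 1, i.e. iff j's share is at least 0.1639.
Player 1 and Player 8 clear that bar, contributing 16 each; the remaining 7 contribute 0. Total contributed: 32.
Player 6 keeps 16 and receives 6.1 × 32 × 5/44 = 22.18 from the shared codebase effort, for a payoff of 38.18.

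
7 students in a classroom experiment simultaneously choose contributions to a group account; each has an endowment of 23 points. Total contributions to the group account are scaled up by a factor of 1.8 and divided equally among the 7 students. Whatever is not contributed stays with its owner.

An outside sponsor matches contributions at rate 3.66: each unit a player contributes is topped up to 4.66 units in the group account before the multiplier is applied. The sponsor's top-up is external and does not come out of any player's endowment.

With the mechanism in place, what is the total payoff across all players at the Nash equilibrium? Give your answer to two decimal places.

The effective private return per unit is now 1.8 × 4.66 / 7 = 1.1983 > 1, so every player's dominant strategy flips to full contribution.
So the Nash equilibrium is full contribution by all 7; the group earns 1.8 × 4.66 × 161 = 1350.47.

1350.47 points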